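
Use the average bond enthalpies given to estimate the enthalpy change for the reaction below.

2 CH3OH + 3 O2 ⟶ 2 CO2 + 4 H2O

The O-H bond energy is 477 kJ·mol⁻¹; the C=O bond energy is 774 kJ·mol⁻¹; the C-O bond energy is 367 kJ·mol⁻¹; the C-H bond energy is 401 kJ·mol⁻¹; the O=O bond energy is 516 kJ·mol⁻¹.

Bonds broken (reactants):
  C-H: 6 × 401 = 2406
  C-O: 2 × 367 = 734
  O-H: 2 × 477 = 954
  O=O: 3 × 516 = 1548
  Σ(broken) = 5642 kJ
Bonds formed (products):
  C=O: 4 × 774 = 3096
  O-H: 8 × 477 = 3816
  Σ(formed) = 6912 kJ
ΔH = Σ(broken) − Σ(formed) = 5642 − 6912 = −1270 kJ

ΔH ≈ −1270 kJ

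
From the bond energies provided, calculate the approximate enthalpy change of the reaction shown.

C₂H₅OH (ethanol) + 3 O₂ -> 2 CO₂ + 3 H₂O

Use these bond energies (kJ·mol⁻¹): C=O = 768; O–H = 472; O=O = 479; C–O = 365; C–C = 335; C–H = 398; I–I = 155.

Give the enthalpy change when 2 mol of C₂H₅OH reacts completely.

ΔH = −2610 kJ

Bonds broken (reactants):
  C–C: 1 × 335 = 335
  C–H: 5 × 398 = 1990
  C–O: 1 × 365 = 365
  O–H: 1 × 472 = 472
  O=O: 3 × 479 = 1437
  Σ(broken) = 4599 kJ
Bonds formed (products):
  C=O: 4 × 768 = 3072
  O–H: 6 × 472 = 2832
  Σ(formed) = 5904 kJ
ΔH = Σ(broken) − Σ(formed) = 4599 − 5904 = −1305 kJ
For 2× the reaction as written: 2 × (−1305) = −2610 kJ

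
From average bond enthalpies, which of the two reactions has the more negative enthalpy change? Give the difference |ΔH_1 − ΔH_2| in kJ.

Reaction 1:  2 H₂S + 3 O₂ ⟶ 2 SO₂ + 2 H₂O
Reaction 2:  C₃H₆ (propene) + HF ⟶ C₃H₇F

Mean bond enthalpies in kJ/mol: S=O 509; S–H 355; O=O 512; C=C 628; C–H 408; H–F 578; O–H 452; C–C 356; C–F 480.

Reaction 1:
  Bonds broken (reactants):
    O=O: 3 × 512 = 1536
    S–H: 4 × 355 = 1420
    Σ(broken) = 2956 kJ
  Bonds formed (products):
    O–H: 4 × 452 = 1808
    S=O: 4 × 509 = 2036
    Σ(formed) = 3844 kJ
  ΔH_1 = 2956 − 3844 = −888 kJ
Reaction 2:
  Bonds broken (reactants):
    C–C: 1 × 356 = 356
    C–H: 6 × 408 = 2448
    C=C: 1 × 628 = 628
    H–F: 1 × 578 = 578
    Σ(broken) = 4010 kJ
  Bonds formed (products):
    C–C: 2 × 356 = 712
    C–F: 1 × 480 = 480
    C–H: 7 × 408 = 2856
    Σ(formed) = 4048 kJ
  ΔH_2 = 4010 − 4048 = −38 kJ
ΔH_1 − ΔH_2 = −850 kJ, so reaction 1 has the more negative ΔH; |ΔH_1 − ΔH_2| = 850 kJ.

Reaction 1, by 850 kJ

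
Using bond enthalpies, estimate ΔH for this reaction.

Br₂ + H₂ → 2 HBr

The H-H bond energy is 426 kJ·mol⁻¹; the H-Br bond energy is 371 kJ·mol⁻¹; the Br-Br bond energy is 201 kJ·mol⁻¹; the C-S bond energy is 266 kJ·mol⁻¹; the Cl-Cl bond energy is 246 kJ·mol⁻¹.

ΔH ≈ −115 kJ

Bonds broken (reactants):
  Br-Br: 1 × 201 = 201
  H-H: 1 × 426 = 426
  Σ(broken) = 627 kJ
Bonds formed (products):
  H-Br: 2 × 371 = 742
  Σ(formed) = 742 kJ
ΔH = Σ(broken) − Σ(formed) = 627 − 742 = −115 kJ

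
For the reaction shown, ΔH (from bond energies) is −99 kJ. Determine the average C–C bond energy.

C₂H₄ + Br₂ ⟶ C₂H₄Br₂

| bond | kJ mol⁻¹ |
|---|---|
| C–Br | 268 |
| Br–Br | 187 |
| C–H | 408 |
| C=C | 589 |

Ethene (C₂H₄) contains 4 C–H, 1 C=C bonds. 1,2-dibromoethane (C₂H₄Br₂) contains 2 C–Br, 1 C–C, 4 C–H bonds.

Let D be the C–C bond energy.
Σ(broken) = 1×187 + 4×408 + 1×589 = 2408
Σ(formed) = 2×268 + 1×D + 4×408 = 2168 + D
ΔH = Σ(broken) − Σ(formed) = (2408) − (2168 + D) = +240 − D
Setting this equal to −99 kJ gives D = 339 kJ/mol.

D(C–C) ≈ 339 kJ/mol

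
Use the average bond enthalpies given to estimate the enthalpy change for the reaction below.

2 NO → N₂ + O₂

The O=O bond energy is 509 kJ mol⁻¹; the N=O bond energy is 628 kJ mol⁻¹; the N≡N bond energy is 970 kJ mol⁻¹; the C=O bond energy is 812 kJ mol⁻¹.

ΔH ≈ −223 kJ

Bonds broken (reactants):
  N=O: 2 × 628 = 1256
  Σ(broken) = 1256 kJ
Bonds formed (products):
  N≡N: 1 × 970 = 970
  O=O: 1 × 509 = 509
  Σ(formed) = 1479 kJ
ΔH = Σ(broken) − Σ(formed) = 1256 − 1479 = −223 kJ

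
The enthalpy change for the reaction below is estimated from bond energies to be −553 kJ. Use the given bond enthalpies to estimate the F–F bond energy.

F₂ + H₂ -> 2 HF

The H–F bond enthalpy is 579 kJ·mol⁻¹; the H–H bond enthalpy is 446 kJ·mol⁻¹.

Let D be the F–F bond energy.
Σ(broken) = 1×D + 1×446 = 446 + D
Σ(formed) = 2×579 = 1158
ΔH = Σ(broken) − Σ(formed) = (446 + D) − (1158) = −712 + D
Setting this equal to −553 kJ gives D = 159 kJ/mol.

D(F–F) ≈ 159 kJ/mol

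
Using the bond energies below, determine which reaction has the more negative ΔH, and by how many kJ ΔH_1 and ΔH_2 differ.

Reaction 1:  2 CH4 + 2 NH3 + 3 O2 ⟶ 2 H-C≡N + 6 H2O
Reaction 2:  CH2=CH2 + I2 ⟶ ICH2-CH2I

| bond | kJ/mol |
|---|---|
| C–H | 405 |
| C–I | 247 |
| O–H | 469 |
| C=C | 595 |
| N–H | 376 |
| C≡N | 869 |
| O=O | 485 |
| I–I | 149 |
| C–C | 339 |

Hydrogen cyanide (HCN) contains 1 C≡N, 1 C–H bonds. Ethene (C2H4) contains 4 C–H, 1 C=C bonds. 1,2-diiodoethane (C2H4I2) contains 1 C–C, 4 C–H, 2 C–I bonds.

Reaction 1, by 1136 kJ

Reaction 1:
  Bonds broken (reactants):
    C–H: 8 × 405 = 3240
    N–H: 6 × 376 = 2256
    O=O: 3 × 485 = 1455
    Σ(broken) = 6951 kJ
  Bonds formed (products):
    C≡N: 2 × 869 = 1738
    C–H: 2 × 405 = 810
    O–H: 12 × 469 = 5628
    Σ(formed) = 8176 kJ
  ΔH_1 = 6951 − 8176 = −1225 kJ
Reaction 2:
  Bonds broken (reactants):
    C–H: 4 × 405 = 1620
    C=C: 1 × 595 = 595
    I–I: 1 × 149 = 149
    Σ(broken) = 2364 kJ
  Bonds formed (products):
    C–C: 1 × 339 = 339
    C–H: 4 × 405 = 1620
    C–I: 2 × 247 = 494
    Σ(formed) = 2453 kJ
  ΔH_2 = 2364 − 2453 = −89 kJ
ΔH_1 − ΔH_2 = −1136 kJ, so reaction 1 has the more negative ΔH; |ΔH_1 − ΔH_2| = 1136 kJ.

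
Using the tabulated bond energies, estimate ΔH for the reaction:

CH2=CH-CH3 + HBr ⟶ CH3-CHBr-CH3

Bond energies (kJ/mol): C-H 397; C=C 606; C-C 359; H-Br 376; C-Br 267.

ΔH ≈ −41 kJ

Bonds broken (reactants):
  C-C: 1 × 359 = 359
  C-H: 6 × 397 = 2382
  C=C: 1 × 606 = 606
  H-Br: 1 × 376 = 376
  Σ(broken) = 3723 kJ
Bonds formed (products):
  C-Br: 1 × 267 = 267
  C-C: 2 × 359 = 718
  C-H: 7 × 397 = 2779
  Σ(formed) = 3764 kJ
ΔH = Σ(broken) − Σ(formed) = 3723 − 3764 = −41 kJ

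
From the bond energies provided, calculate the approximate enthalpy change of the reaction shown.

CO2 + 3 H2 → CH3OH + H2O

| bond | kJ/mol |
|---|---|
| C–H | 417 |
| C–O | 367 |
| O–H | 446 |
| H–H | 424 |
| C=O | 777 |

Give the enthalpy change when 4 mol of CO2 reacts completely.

ΔH = −520 kJ

Bonds broken (reactants):
  C=O: 2 × 777 = 1554
  H–H: 3 × 424 = 1272
  Σ(broken) = 2826 kJ
Bonds formed (products):
  C–H: 3 × 417 = 1251
  C–O: 1 × 367 = 367
  O–H: 3 × 446 = 1338
  Σ(formed) = 2956 kJ
ΔH = Σ(broken) − Σ(formed) = 2826 − 2956 = −130 kJ
For 4× the reaction as written: 4 × (−130) = −520 kJ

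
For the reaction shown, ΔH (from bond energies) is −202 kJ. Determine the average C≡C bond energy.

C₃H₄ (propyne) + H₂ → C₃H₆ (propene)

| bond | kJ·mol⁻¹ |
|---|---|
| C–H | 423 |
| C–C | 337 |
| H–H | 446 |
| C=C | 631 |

D(C≡C) ≈ 829 kJ/mol

Let D be the C≡C bond energy.
Σ(broken) = 1×D + 1×337 + 4×423 + 1×446 = 2475 + D
Σ(formed) = 1×337 + 6×423 + 1×631 = 3506
ΔH = Σ(broken) − Σ(formed) = (2475 + D) − (3506) = −1031 + D
Setting this equal to −202 kJ gives D = 829 kJ/mol.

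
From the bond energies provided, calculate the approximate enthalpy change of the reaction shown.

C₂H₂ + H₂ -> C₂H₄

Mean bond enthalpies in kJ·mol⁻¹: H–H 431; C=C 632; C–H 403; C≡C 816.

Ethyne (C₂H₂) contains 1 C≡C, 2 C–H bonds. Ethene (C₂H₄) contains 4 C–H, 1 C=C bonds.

ΔH ≈ −191 kJ

Bonds broken (reactants):
  C≡C: 1 × 816 = 816
  C–H: 2 × 403 = 806
  H–H: 1 × 431 = 431
  Σ(broken) = 2053 kJ
Bonds formed (products):
  C–H: 4 × 403 = 1612
  C=C: 1 × 632 = 632
  Σ(formed) = 2244 kJ
ΔH = Σ(broken) − Σ(formed) = 2053 − 2244 = −191 kJ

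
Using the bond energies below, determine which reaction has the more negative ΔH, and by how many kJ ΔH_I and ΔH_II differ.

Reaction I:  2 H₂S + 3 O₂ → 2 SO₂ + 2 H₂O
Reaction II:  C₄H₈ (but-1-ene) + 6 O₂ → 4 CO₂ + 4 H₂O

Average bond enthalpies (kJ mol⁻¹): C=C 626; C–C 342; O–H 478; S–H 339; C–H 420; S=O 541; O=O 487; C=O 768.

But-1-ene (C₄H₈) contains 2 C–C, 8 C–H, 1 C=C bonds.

Reaction I:
  Bonds broken (reactants):
    O=O: 3 × 487 = 1461
    S–H: 4 × 339 = 1356
    Σ(broken) = 2817 kJ
  Bonds formed (products):
    O–H: 4 × 478 = 1912
    S=O: 4 × 541 = 2164
    Σ(formed) = 4076 kJ
  ΔH_I = 2817 − 4076 = −1259 kJ
Reaction II:
  Bonds broken (reactants):
    C–C: 2 × 342 = 684
    C–H: 8 × 420 = 3360
    C=C: 1 × 626 = 626
    O=O: 6 × 487 = 2922
    Σ(broken) = 7592 kJ
  Bonds formed (products):
    C=O: 8 × 768 = 6144
    O–H: 8 × 478 = 3824
    Σ(formed) = 9968 kJ
  ΔH_II = 7592 − 9968 = −2376 kJ
ΔH_I − ΔH_II = +1117 kJ, so reaction II has the more negative ΔH; |ΔH_I − ΔH_II| = 1117 kJ.

Reaction II, by 1117 kJ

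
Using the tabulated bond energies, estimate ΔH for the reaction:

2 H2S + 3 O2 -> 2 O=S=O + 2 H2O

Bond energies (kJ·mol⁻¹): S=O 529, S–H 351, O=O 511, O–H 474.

Bonds broken (reactants):
  O=O: 3 × 511 = 1533
  S–H: 4 × 351 = 1404
  Σ(broken) = 2937 kJ
Bonds formed (products):
  O–H: 4 × 474 = 1896
  S=O: 4 × 529 = 2116
  Σ(formed) = 4012 kJ
ΔH = Σ(broken) − Σ(formed) = 2937 − 4012 = −1075 kJ

ΔH ≈ −1075 kJ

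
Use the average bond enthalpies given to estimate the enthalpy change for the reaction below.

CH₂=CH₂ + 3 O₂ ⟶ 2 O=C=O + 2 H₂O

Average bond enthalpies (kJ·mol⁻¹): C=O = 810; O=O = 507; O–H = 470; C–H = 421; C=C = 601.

ΔH ≈ −1314 kJ

Bonds broken (reactants):
  C–H: 4 × 421 = 1684
  C=C: 1 × 601 = 601
  O=O: 3 × 507 = 1521
  Σ(broken) = 3806 kJ
Bonds formed (products):
  C=O: 4 × 810 = 3240
  O–H: 4 × 470 = 1880
  Σ(formed) = 5120 kJ
ΔH = Σ(broken) − Σ(formed) = 3806 − 5120 = −1314 kJ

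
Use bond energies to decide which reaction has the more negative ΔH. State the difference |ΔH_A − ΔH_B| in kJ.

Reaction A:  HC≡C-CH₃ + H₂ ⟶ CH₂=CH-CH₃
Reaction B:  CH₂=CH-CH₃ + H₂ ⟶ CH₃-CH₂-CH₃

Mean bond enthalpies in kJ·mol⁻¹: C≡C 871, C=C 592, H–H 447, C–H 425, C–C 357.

Reaction B, by 44 kJ

Reaction A:
  Bonds broken (reactants):
    C≡C: 1 × 871 = 871
    C–C: 1 × 357 = 357
    C–H: 4 × 425 = 1700
    H–H: 1 × 447 = 447
    Σ(broken) = 3375 kJ
  Bonds formed (products):
    C–C: 1 × 357 = 357
    C–H: 6 × 425 = 2550
    C=C: 1 × 592 = 592
    Σ(formed) = 3499 kJ
  ΔH_A = 3375 − 3499 = −124 kJ
Reaction B:
  Bonds broken (reactants):
    C–C: 1 × 357 = 357
    C–H: 6 × 425 = 2550
    C=C: 1 × 592 = 592
    H–H: 1 × 447 = 447
    Σ(broken) = 3946 kJ
  Bonds formed (products):
    C–C: 2 × 357 = 714
    C–H: 8 × 425 = 3400
    Σ(formed) = 4114 kJ
  ΔH_B = 3946 − 4114 = −168 kJ
ΔH_A − ΔH_B = +44 kJ, so reaction B has the more negative ΔH; |ΔH_A − ΔH_B| = 44 kJ.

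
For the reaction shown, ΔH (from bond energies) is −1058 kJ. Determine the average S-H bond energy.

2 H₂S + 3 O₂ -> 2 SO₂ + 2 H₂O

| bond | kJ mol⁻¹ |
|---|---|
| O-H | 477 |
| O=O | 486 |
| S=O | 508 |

D(S-H) ≈ 356 kJ/mol

Let D be the S-H bond energy.
Σ(broken) = 3×486 + 4×D = 1458 + 4D
Σ(formed) = 4×477 + 4×508 = 3940
ΔH = Σ(broken) − Σ(formed) = (1458 + 4D) − (3940) = −2482 + 4D
Setting this equal to −1058 kJ gives 4D = 1424, so D = 356 kJ/mol.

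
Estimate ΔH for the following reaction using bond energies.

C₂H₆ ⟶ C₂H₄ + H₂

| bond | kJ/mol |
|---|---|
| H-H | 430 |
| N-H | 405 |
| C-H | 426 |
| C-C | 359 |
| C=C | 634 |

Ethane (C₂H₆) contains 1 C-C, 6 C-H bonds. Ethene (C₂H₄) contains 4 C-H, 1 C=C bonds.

Bonds broken (reactants):
  C-C: 1 × 359 = 359
  C-H: 6 × 426 = 2556
  Σ(broken) = 2915 kJ
Bonds formed (products):
  C-H: 4 × 426 = 1704
  C=C: 1 × 634 = 634
  H-H: 1 × 430 = 430
  Σ(formed) = 2768 kJ
ΔH = Σ(broken) − Σ(formed) = 2915 − 2768 = +147 kJ

ΔH ≈ +147 kJ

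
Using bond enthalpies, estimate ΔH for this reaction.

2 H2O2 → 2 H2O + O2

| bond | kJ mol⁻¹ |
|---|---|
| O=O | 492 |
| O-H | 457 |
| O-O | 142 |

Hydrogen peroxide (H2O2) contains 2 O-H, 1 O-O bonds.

ΔH ≈ −208 kJ

Bonds broken (reactants):
  O-H: 4 × 457 = 1828
  O-O: 2 × 142 = 284
  Σ(broken) = 2112 kJ
Bonds formed (products):
  O-H: 4 × 457 = 1828
  O=O: 1 × 492 = 492
  Σ(formed) = 2320 kJ
ΔH = Σ(broken) − Σ(formed) = 2112 − 2320 = −208 kJ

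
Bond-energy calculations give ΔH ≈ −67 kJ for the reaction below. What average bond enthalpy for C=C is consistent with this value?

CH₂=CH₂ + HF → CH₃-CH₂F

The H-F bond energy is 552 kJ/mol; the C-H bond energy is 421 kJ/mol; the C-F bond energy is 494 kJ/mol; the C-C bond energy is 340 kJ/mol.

D(C=C) ≈ 636 kJ/mol

Let D be the C=C bond energy.
Σ(broken) = 4×421 + 1×D + 1×552 = 2236 + D
Σ(formed) = 1×340 + 1×494 + 5×421 = 2939
ΔH = Σ(broken) − Σ(formed) = (2236 + D) − (2939) = −703 + D
Setting this equal to −67 kJ gives D = 636 kJ/mol.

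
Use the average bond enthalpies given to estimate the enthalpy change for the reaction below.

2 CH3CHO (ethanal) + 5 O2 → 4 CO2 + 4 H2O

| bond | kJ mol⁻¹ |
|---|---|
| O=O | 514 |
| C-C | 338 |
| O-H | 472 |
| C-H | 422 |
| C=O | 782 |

ΔH ≈ −1846 kJ

Bonds broken (reactants):
  C-C: 2 × 338 = 676
  C-H: 8 × 422 = 3376
  C=O: 2 × 782 = 1564
  O=O: 5 × 514 = 2570
  Σ(broken) = 8186 kJ
Bonds formed (products):
  C=O: 8 × 782 = 6256
  O-H: 8 × 472 = 3776
  Σ(formed) = 10032 kJ
ΔH = Σ(broken) − Σ(formed) = 8186 − 10032 = −1846 kJ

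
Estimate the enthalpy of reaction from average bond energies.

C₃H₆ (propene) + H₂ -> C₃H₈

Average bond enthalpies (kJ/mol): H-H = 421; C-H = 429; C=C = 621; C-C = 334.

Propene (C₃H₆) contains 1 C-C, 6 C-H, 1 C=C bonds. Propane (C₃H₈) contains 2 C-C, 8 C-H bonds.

Bonds broken (reactants):
  C-C: 1 × 334 = 334
  C-H: 6 × 429 = 2574
  C=C: 1 × 621 = 621
  H-H: 1 × 421 = 421
  Σ(broken) = 3950 kJ
Bonds formed (products):
  C-C: 2 × 334 = 668
  C-H: 8 × 429 = 3432
  Σ(formed) = 4100 kJ
ΔH = Σ(broken) − Σ(formed) = 3950 − 4100 = −150 kJ

ΔH ≈ −150 kJ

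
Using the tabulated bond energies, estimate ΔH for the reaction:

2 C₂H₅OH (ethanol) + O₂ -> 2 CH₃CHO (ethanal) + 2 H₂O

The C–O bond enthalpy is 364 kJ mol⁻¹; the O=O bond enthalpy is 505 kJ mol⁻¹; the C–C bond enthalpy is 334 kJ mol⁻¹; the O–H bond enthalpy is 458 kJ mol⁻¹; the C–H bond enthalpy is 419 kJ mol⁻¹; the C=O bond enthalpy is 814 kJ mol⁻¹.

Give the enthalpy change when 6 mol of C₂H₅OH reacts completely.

ΔH = −1419 kJ

Bonds broken (reactants):
  C–C: 2 × 334 = 668
  C–H: 10 × 419 = 4190
  C–O: 2 × 364 = 728
  O–H: 2 × 458 = 916
  O=O: 1 × 505 = 505
  Σ(broken) = 7007 kJ
Bonds formed (products):
  C–C: 2 × 334 = 668
  C–H: 8 × 419 = 3352
  C=O: 2 × 814 = 1628
  O–H: 4 × 458 = 1832
  Σ(formed) = 7480 kJ
ΔH = Σ(broken) − Σ(formed) = 7007 − 7480 = −473 kJ
For 3× the reaction as written: 3 × (−473) = −1419 kJ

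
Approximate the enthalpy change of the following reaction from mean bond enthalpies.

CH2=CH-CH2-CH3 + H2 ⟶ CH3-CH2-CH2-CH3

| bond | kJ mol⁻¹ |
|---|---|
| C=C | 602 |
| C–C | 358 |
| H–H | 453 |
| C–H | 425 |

ΔH ≈ −153 kJ

Bonds broken (reactants):
  C–C: 2 × 358 = 716
  C–H: 8 × 425 = 3400
  C=C: 1 × 602 = 602
  H–H: 1 × 453 = 453
  Σ(broken) = 5171 kJ
Bonds formed (products):
  C–C: 3 × 358 = 1074
  C–H: 10 × 425 = 4250
  Σ(formed) = 5324 kJ
ΔH = Σ(broken) − Σ(formed) = 5171 − 5324 = −153 kJ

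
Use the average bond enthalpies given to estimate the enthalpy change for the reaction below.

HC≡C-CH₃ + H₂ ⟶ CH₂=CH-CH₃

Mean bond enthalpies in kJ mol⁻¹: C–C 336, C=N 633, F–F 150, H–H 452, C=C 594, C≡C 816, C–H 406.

Bonds broken (reactants):
  C≡C: 1 × 816 = 816
  C–C: 1 × 336 = 336
  C–H: 4 × 406 = 1624
  H–H: 1 × 452 = 452
  Σ(broken) = 3228 kJ
Bonds formed (products):
  C–C: 1 × 336 = 336
  C–H: 6 × 406 = 2436
  C=C: 1 × 594 = 594
  Σ(formed) = 3366 kJ
ΔH = Σ(broken) − Σ(formed) = 3228 − 3366 = −138 kJ

ΔH ≈ −138 kJ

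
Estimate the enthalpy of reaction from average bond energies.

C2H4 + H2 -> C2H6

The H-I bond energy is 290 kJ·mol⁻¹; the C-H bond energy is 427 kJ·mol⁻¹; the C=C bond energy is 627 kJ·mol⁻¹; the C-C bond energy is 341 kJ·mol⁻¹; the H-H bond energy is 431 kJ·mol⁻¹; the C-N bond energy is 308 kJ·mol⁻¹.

ΔH ≈ −137 kJ

Bonds broken (reactants):
  C-H: 4 × 427 = 1708
  C=C: 1 × 627 = 627
  H-H: 1 × 431 = 431
  Σ(broken) = 2766 kJ
Bonds formed (products):
  C-C: 1 × 341 = 341
  C-H: 6 × 427 = 2562
  Σ(formed) = 2903 kJ
ΔH = Σ(broken) − Σ(formed) = 2766 − 2903 = −137 kJ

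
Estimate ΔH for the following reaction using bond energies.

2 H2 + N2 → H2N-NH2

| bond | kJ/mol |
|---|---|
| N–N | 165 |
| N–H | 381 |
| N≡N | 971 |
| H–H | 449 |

ΔH ≈ +180 kJ

Bonds broken (reactants):
  H–H: 2 × 449 = 898
  N≡N: 1 × 971 = 971
  Σ(broken) = 1869 kJ
Bonds formed (products):
  N–H: 4 × 381 = 1524
  N–N: 1 × 165 = 165
  Σ(formed) = 1689 kJ
ΔH = Σ(broken) − Σ(formed) = 1869 − 1689 = +180 kJ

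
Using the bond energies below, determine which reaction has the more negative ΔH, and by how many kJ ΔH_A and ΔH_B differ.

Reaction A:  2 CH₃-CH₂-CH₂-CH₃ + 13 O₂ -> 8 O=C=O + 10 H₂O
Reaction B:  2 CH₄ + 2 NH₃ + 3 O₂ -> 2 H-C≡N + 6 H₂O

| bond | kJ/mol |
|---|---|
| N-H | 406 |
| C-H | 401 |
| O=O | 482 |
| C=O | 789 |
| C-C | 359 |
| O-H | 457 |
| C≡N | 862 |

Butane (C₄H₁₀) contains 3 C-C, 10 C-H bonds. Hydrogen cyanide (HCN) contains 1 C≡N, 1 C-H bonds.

Reaction A, by 4404 kJ

Reaction A:
  Bonds broken (reactants):
    C-C: 6 × 359 = 2154
    C-H: 20 × 401 = 8020
    O=O: 13 × 482 = 6266
    Σ(broken) = 16440 kJ
  Bonds formed (products):
    C=O: 16 × 789 = 12624
    O-H: 20 × 457 = 9140
    Σ(formed) = 21764 kJ
  ΔH_A = 16440 − 21764 = −5324 kJ
Reaction B:
  Bonds broken (reactants):
    C-H: 8 × 401 = 3208
    N-H: 6 × 406 = 2436
    O=O: 3 × 482 = 1446
    Σ(broken) = 7090 kJ
  Bonds formed (products):
    C≡N: 2 × 862 = 1724
    C-H: 2 × 401 = 802
    O-H: 12 × 457 = 5484
    Σ(formed) = 8010 kJ
  ΔH_B = 7090 − 8010 = −920 kJ
ΔH_A − ΔH_B = −4404 kJ, so reaction A has the more negative ΔH; |ΔH_A − ΔH_B| = 4404 kJ.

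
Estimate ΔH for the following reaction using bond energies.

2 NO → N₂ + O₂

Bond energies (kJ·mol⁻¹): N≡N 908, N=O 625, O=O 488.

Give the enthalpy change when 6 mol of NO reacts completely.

Bonds broken (reactants):
  N=O: 2 × 625 = 1250
  Σ(broken) = 1250 kJ
Bonds formed (products):
  N≡N: 1 × 908 = 908
  O=O: 1 × 488 = 488
  Σ(formed) = 1396 kJ
ΔH = Σ(broken) − Σ(formed) = 1250 − 1396 = −146 kJ
For 3× the reaction as written: 3 × (−146) = −438 kJ

ΔH = −438 kJ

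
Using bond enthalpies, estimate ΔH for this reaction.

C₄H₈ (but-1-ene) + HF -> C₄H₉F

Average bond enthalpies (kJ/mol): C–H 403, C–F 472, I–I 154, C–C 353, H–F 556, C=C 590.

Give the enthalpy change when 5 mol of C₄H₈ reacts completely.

ΔH = −410 kJ

Bonds broken (reactants):
  C–C: 2 × 353 = 706
  C–H: 8 × 403 = 3224
  C=C: 1 × 590 = 590
  H–F: 1 × 556 = 556
  Σ(broken) = 5076 kJ
Bonds formed (products):
  C–C: 3 × 353 = 1059
  C–F: 1 × 472 = 472
  C–H: 9 × 403 = 3627
  Σ(formed) = 5158 kJ
ΔH = Σ(broken) − Σ(formed) = 5076 − 5158 = −82 kJ
For 5× the reaction as written: 5 × (−82) = −410 kJ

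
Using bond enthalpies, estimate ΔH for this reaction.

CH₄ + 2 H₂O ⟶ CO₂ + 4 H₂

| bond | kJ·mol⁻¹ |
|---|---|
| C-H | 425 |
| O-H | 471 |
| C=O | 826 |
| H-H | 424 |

Bonds broken (reactants):
  C-H: 4 × 425 = 1700
  O-H: 4 × 471 = 1884
  Σ(broken) = 3584 kJ
Bonds formed (products):
  C=O: 2 × 826 = 1652
  H-H: 4 × 424 = 1696
  Σ(formed) = 3348 kJ
ΔH = Σ(broken) − Σ(formed) = 3584 − 3348 = +236 kJ

ΔH ≈ +236 kJ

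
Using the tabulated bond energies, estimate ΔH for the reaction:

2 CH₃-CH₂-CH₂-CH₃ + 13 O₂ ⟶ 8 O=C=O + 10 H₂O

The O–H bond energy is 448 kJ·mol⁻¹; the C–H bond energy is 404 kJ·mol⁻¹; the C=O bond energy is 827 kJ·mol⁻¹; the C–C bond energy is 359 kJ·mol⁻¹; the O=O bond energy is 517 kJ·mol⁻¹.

ΔH ≈ −5237 kJ

Bonds broken (reactants):
  C–C: 6 × 359 = 2154
  C–H: 20 × 404 = 8080
  O=O: 13 × 517 = 6721
  Σ(broken) = 16955 kJ
Bonds formed (products):
  C=O: 16 × 827 = 13232
  O–H: 20 × 448 = 8960
  Σ(formed) = 22192 kJ
ΔH = Σ(broken) − Σ(formed) = 16955 − 22192 = −5237 kJ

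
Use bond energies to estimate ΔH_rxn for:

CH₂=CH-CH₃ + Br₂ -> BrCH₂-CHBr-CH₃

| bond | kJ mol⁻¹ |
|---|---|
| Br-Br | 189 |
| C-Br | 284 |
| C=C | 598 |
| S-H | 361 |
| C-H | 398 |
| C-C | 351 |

ΔH ≈ −132 kJ

Bonds broken (reactants):
  Br-Br: 1 × 189 = 189
  C-C: 1 × 351 = 351
  C-H: 6 × 398 = 2388
  C=C: 1 × 598 = 598
  Σ(broken) = 3526 kJ
Bonds formed (products):
  C-Br: 2 × 284 = 568
  C-C: 2 × 351 = 702
  C-H: 6 × 398 = 2388
  Σ(formed) = 3658 kJ
ΔH = Σ(broken) − Σ(formed) = 3526 − 3658 = −132 kJ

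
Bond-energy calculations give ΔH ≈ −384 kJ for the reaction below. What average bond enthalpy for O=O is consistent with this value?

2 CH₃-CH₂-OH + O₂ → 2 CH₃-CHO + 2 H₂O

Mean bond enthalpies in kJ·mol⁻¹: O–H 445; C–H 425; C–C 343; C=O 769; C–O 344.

Let D be the O=O bond energy.
Σ(broken) = 2×343 + 10×425 + 2×344 + 2×445 + 1×D = 6514 + D
Σ(formed) = 2×343 + 8×425 + 2×769 + 4×445 = 7404
ΔH = Σ(broken) − Σ(formed) = (6514 + D) − (7404) = −890 + D
Setting this equal to −384 kJ gives D = 506 kJ/mol.

D(O=O) ≈ 506 kJ/mol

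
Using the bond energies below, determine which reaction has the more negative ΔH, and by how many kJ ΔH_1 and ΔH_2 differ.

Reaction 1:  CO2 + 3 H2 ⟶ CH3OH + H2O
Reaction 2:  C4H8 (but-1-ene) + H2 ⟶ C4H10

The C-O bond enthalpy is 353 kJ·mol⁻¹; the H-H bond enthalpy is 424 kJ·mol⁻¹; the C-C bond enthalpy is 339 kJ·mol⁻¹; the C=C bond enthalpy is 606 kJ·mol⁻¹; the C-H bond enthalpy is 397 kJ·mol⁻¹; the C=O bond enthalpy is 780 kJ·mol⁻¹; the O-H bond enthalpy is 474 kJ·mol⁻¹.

Reaction 1, by 31 kJ

Reaction 1:
  Bonds broken (reactants):
    C=O: 2 × 780 = 1560
    H-H: 3 × 424 = 1272
    Σ(broken) = 2832 kJ
  Bonds formed (products):
    C-H: 3 × 397 = 1191
    C-O: 1 × 353 = 353
    O-H: 3 × 474 = 1422
    Σ(formed) = 2966 kJ
  ΔH_1 = 2832 − 2966 = −134 kJ
Reaction 2:
  Bonds broken (reactants):
    C-C: 2 × 339 = 678
    C-H: 8 × 397 = 3176
    C=C: 1 × 606 = 606
    H-H: 1 × 424 = 424
    Σ(broken) = 4884 kJ
  Bonds formed (products):
    C-C: 3 × 339 = 1017
    C-H: 10 × 397 = 3970
    Σ(formed) = 4987 kJ
  ΔH_2 = 4884 − 4987 = −103 kJ
ΔH_1 − ΔH_2 = −31 kJ, so reaction 1 has the more negative ΔH; |ΔH_1 − ΔH_2| = 31 kJ.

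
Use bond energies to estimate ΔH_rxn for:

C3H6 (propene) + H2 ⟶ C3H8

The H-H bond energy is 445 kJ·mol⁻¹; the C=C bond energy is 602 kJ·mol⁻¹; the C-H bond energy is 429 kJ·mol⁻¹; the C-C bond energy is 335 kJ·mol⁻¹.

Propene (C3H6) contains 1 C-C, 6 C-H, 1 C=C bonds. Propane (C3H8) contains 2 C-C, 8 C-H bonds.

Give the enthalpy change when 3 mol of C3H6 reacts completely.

ΔH = −438 kJ

Bonds broken (reactants):
  C-C: 1 × 335 = 335
  C-H: 6 × 429 = 2574
  C=C: 1 × 602 = 602
  H-H: 1 × 445 = 445
  Σ(broken) = 3956 kJ
Bonds formed (products):
  C-C: 2 × 335 = 670
  C-H: 8 × 429 = 3432
  Σ(formed) = 4102 kJ
ΔH = Σ(broken) − Σ(formed) = 3956 − 4102 = −146 kJ
For 3× the reaction as written: 3 × (−146) = −438 kJ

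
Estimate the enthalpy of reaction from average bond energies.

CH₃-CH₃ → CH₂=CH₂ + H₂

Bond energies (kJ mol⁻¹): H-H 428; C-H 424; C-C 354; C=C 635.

Bonds broken (reactants):
  C-C: 1 × 354 = 354
  C-H: 6 × 424 = 2544
  Σ(broken) = 2898 kJ
Bonds formed (products):
  C-H: 4 × 424 = 1696
  C=C: 1 × 635 = 635
  H-H: 1 × 428 = 428
  Σ(formed) = 2759 kJ
ΔH = Σ(broken) − Σ(formed) = 2898 − 2759 = +139 kJ

ΔH ≈ +139 kJ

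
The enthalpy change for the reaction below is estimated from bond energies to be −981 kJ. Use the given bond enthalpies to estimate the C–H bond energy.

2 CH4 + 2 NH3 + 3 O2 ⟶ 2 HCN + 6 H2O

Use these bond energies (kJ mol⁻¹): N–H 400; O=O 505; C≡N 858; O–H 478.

D(C–H) ≈ 426 kJ/mol

Let D be the C–H bond energy.
Σ(broken) = 8×D + 6×400 + 3×505 = 3915 + 8D
Σ(formed) = 2×858 + 2×D + 12×478 = 7452 + 2D
ΔH = Σ(broken) − Σ(formed) = (3915 + 8D) − (7452 + 2D) = −3537 + 6D
Setting this equal to −981 kJ gives 6D = 2556, so D = 426 kJ/mol.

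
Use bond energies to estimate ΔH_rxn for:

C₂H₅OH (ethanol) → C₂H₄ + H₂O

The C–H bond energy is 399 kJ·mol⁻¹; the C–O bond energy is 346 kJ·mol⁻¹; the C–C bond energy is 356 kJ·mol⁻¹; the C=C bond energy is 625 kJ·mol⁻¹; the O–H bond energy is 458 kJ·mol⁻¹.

Bonds broken (reactants):
  C–C: 1 × 356 = 356
  C–H: 5 × 399 = 1995
  C–O: 1 × 346 = 346
  O–H: 1 × 458 = 458
  Σ(broken) = 3155 kJ
Bonds formed (products):
  C–H: 4 × 399 = 1596
  C=C: 1 × 625 = 625
  O–H: 2 × 458 = 916
  Σ(formed) = 3137 kJ
ΔH = Σ(broken) − Σ(formed) = 3155 − 3137 = +18 kJ

ΔH ≈ +18 kJ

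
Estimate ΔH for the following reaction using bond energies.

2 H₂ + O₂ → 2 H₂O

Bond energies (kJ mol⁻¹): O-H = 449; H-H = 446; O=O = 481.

ΔH ≈ −423 kJ

Bonds broken (reactants):
  H-H: 2 × 446 = 892
  O=O: 1 × 481 = 481
  Σ(broken) = 1373 kJ
Bonds formed (products):
  O-H: 4 × 449 = 1796
  Σ(formed) = 1796 kJ
ΔH = Σ(broken) − Σ(formed) = 1373 − 1796 = −423 kJ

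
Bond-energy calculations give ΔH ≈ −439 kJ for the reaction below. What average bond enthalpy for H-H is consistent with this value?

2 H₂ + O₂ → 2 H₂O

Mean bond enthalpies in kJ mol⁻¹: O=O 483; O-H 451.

Let D be the H-H bond energy.
Σ(broken) = 2×D + 1×483 = 483 + 2D
Σ(formed) = 4×451 = 1804
ΔH = Σ(broken) − Σ(formed) = (483 + 2D) − (1804) = −1321 + 2D
Setting this equal to −439 kJ gives 2D = 882, so D = 441 kJ/mol.

D(H-H) ≈ 441 kJ/mol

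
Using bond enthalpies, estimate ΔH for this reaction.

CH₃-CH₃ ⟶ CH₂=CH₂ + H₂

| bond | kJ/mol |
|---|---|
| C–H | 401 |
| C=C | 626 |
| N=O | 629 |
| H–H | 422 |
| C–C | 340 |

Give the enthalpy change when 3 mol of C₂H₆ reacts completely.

Bonds broken (reactants):
  C–C: 1 × 340 = 340
  C–H: 6 × 401 = 2406
  Σ(broken) = 2746 kJ
Bonds formed (products):
  C–H: 4 × 401 = 1604
  C=C: 1 × 626 = 626
  H–H: 1 × 422 = 422
  Σ(formed) = 2652 kJ
ΔH = Σ(broken) − Σ(formed) = 2746 − 2652 = +94 kJ
For 3× the reaction as written: 3 × (+94) = +282 kJ

ΔH = +282 kJ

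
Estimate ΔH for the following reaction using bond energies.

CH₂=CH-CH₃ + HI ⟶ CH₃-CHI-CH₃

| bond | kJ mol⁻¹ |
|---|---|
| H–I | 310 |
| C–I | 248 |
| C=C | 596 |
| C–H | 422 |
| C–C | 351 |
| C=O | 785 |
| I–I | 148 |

Bonds broken (reactants):
  C–C: 1 × 351 = 351
  C–H: 6 × 422 = 2532
  C=C: 1 × 596 = 596
  H–I: 1 × 310 = 310
  Σ(broken) = 3789 kJ
Bonds formed (products):
  C–C: 2 × 351 = 702
  C–H: 7 × 422 = 2954
  C–I: 1 × 248 = 248
  Σ(formed) = 3904 kJ
ΔH = Σ(broken) − Σ(formed) = 3789 − 3904 = −115 kJ

ΔH ≈ −115 kJ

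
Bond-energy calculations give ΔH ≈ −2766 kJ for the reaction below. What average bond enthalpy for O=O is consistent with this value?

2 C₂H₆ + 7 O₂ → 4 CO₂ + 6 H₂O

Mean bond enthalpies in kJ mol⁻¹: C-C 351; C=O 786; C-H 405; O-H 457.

D(O=O) ≈ 492 kJ/mol

Let D be the O=O bond energy.
Σ(broken) = 2×351 + 12×405 + 7×D = 5562 + 7D
Σ(formed) = 8×786 + 12×457 = 11772
ΔH = Σ(broken) − Σ(formed) = (5562 + 7D) − (11772) = −6210 + 7D
Setting this equal to −2766 kJ gives 7D = 3444, so D = 492 kJ/mol.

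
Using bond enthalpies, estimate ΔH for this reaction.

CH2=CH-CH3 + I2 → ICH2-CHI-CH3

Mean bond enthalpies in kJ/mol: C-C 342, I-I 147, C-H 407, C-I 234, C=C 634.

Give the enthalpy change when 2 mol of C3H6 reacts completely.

Bonds broken (reactants):
  C-C: 1 × 342 = 342
  C-H: 6 × 407 = 2442
  C=C: 1 × 634 = 634
  I-I: 1 × 147 = 147
  Σ(broken) = 3565 kJ
Bonds formed (products):
  C-C: 2 × 342 = 684
  C-H: 6 × 407 = 2442
  C-I: 2 × 234 = 468
  Σ(formed) = 3594 kJ
ΔH = Σ(broken) − Σ(formed) = 3565 − 3594 = −29 kJ
For 2× the reaction as written: 2 × (−29) = −58 kJ

ΔH = −58 kJ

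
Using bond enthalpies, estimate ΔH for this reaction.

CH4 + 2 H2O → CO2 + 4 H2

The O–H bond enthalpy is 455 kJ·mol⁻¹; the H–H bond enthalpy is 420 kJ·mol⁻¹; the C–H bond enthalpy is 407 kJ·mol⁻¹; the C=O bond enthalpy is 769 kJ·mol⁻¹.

ΔH ≈ +230 kJ

Bonds broken (reactants):
  C–H: 4 × 407 = 1628
  O–H: 4 × 455 = 1820
  Σ(broken) = 3448 kJ
Bonds formed (products):
  C=O: 2 × 769 = 1538
  H–H: 4 × 420 = 1680
  Σ(formed) = 3218 kJ
ΔH = Σ(broken) − Σ(formed) = 3448 − 3218 = +230 kJ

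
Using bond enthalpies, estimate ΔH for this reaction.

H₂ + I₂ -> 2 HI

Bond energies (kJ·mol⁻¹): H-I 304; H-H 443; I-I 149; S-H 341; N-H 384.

ΔH ≈ −16 kJ

Bonds broken (reactants):
  H-H: 1 × 443 = 443
  I-I: 1 × 149 = 149
  Σ(broken) = 592 kJ
Bonds formed (products):
  H-I: 2 × 304 = 608
  Σ(formed) = 608 kJ
ΔH = Σ(broken) − Σ(formed) = 592 − 608 = −16 kJ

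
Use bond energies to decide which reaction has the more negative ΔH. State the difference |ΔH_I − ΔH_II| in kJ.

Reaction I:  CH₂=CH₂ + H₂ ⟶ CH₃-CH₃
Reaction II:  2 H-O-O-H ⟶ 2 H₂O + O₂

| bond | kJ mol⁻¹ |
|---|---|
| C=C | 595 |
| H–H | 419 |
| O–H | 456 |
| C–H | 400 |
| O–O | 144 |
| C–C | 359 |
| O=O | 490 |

Reaction II, by 57 kJ

Reaction I:
  Bonds broken (reactants):
    C–H: 4 × 400 = 1600
    C=C: 1 × 595 = 595
    H–H: 1 × 419 = 419
    Σ(broken) = 2614 kJ
  Bonds formed (products):
    C–C: 1 × 359 = 359
    C–H: 6 × 400 = 2400
    Σ(formed) = 2759 kJ
  ΔH_I = 2614 − 2759 = −145 kJ
Reaction II:
  Bonds broken (reactants):
    O–H: 4 × 456 = 1824
    O–O: 2 × 144 = 288
    Σ(broken) = 2112 kJ
  Bonds formed (products):
    O–H: 4 × 456 = 1824
    O=O: 1 × 490 = 490
    Σ(formed) = 2314 kJ
  ΔH_II = 2112 − 2314 = −202 kJ
ΔH_I − ΔH_II = +57 kJ, so reaction II has the more negative ΔH; |ΔH_I − ΔH_II| = 57 kJ.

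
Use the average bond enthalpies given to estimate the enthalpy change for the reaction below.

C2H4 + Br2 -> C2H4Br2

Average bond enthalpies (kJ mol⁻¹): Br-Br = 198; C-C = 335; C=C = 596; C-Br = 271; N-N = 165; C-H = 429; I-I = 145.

Bonds broken (reactants):
  Br-Br: 1 × 198 = 198
  C-H: 4 × 429 = 1716
  C=C: 1 × 596 = 596
  Σ(broken) = 2510 kJ
Bonds formed (products):
  C-Br: 2 × 271 = 542
  C-C: 1 × 335 = 335
  C-H: 4 × 429 = 1716
  Σ(formed) = 2593 kJ
ΔH = Σ(broken) − Σ(formed) = 2510 − 2593 = −83 kJ

ΔH ≈ −83 kJ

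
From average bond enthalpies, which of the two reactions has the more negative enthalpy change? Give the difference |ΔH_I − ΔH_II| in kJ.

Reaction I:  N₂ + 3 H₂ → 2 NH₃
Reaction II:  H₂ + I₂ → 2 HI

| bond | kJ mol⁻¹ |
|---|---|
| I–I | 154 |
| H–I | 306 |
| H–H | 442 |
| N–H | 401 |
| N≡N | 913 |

Reaction I, by 151 kJ

Reaction I:
  Bonds broken (reactants):
    H–H: 3 × 442 = 1326
    N≡N: 1 × 913 = 913
    Σ(broken) = 2239 kJ
  Bonds formed (products):
    N–H: 6 × 401 = 2406
    Σ(formed) = 2406 kJ
  ΔH_I = 2239 − 2406 = −167 kJ
Reaction II:
  Bonds broken (reactants):
    H–H: 1 × 442 = 442
    I–I: 1 × 154 = 154
    Σ(broken) = 596 kJ
  Bonds formed (products):
    H–I: 2 × 306 = 612
    Σ(formed) = 612 kJ
  ΔH_II = 596 − 612 = −16 kJ
ΔH_I − ΔH_II = −151 kJ, so reaction I has the more negative ΔH; |ΔH_I − ΔH_II| = 151 kJ.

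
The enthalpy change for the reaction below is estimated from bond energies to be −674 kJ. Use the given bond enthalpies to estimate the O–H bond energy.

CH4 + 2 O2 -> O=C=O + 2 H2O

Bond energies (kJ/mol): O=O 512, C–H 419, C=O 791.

D(O–H) ≈ 448 kJ/mol

Let D be the O–H bond energy.
Σ(broken) = 4×419 + 2×512 = 2700
Σ(formed) = 2×791 + 4×D = 1582 + 4D
ΔH = Σ(broken) − Σ(formed) = (2700) − (1582 + 4D) = +1118 − 4D
Setting this equal to −674 kJ gives 4D = 1792, so D = 448 kJ/mol.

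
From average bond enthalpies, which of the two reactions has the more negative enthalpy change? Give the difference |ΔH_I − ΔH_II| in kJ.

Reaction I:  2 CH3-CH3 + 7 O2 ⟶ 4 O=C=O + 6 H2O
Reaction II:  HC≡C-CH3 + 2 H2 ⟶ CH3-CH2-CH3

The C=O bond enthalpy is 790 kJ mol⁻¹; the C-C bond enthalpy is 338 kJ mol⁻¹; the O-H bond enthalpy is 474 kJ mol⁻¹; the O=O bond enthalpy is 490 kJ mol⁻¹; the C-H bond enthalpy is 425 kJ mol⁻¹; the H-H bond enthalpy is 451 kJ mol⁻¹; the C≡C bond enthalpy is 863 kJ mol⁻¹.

Reaction I, by 2529 kJ

Reaction I:
  Bonds broken (reactants):
    C-C: 2 × 338 = 676
    C-H: 12 × 425 = 5100
    O=O: 7 × 490 = 3430
    Σ(broken) = 9206 kJ
  Bonds formed (products):
    C=O: 8 × 790 = 6320
    O-H: 12 × 474 = 5688
    Σ(formed) = 12008 kJ
  ΔH_I = 9206 − 12008 = −2802 kJ
Reaction II:
  Bonds broken (reactants):
    C≡C: 1 × 863 = 863
    C-C: 1 × 338 = 338
    C-H: 4 × 425 = 1700
    H-H: 2 × 451 = 902
    Σ(broken) = 3803 kJ
  Bonds formed (products):
    C-C: 2 × 338 = 676
    C-H: 8 × 425 = 3400
    Σ(formed) = 4076 kJ
  ΔH_II = 3803 − 4076 = −273 kJ
ΔH_I − ΔH_II = −2529 kJ, so reaction I has the more negative ΔH; |ΔH_I − ΔH_II| = 2529 kJ.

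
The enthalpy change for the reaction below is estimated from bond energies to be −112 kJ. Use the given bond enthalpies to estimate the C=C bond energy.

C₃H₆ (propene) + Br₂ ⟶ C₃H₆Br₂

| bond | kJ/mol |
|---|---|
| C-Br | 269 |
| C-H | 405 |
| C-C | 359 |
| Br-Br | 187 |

D(C=C) ≈ 598 kJ/mol

Let D be the C=C bond energy.
Σ(broken) = 1×187 + 1×359 + 6×405 + 1×D = 2976 + D
Σ(formed) = 2×269 + 2×359 + 6×405 = 3686
ΔH = Σ(broken) − Σ(formed) = (2976 + D) − (3686) = −710 + D
Setting this equal to −112 kJ gives D = 598 kJ/mol.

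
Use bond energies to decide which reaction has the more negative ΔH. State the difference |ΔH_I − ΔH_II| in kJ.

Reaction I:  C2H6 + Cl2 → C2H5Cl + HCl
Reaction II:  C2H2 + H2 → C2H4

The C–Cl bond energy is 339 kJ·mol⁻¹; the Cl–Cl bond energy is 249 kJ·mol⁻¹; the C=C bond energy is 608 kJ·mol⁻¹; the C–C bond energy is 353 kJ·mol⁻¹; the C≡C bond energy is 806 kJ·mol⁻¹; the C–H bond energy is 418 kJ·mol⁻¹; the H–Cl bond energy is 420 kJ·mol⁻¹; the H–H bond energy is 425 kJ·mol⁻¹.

Reaction II, by 121 kJ

Reaction I:
  Bonds broken (reactants):
    C–C: 1 × 353 = 353
    C–H: 6 × 418 = 2508
    Cl–Cl: 1 × 249 = 249
    Σ(broken) = 3110 kJ
  Bonds formed (products):
    C–C: 1 × 353 = 353
    C–Cl: 1 × 339 = 339
    C–H: 5 × 418 = 2090
    H–Cl: 1 × 420 = 420
    Σ(formed) = 3202 kJ
  ΔH_I = 3110 − 3202 = −92 kJ
Reaction II:
  Bonds broken (reactants):
    C≡C: 1 × 806 = 806
    C–H: 2 × 418 = 836
    H–H: 1 × 425 = 425
    Σ(broken) = 2067 kJ
  Bonds formed (products):
    C–H: 4 × 418 = 1672
    C=C: 1 × 608 = 608
    Σ(formed) = 2280 kJ
  ΔH_II = 2067 − 2280 = −213 kJ
ΔH_I − ΔH_II = +121 kJ, so reaction II has the more negative ΔH; |ΔH_I − ΔH_II| = 121 kJ.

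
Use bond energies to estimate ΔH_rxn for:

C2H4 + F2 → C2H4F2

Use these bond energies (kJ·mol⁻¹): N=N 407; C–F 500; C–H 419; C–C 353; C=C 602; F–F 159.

ΔH ≈ −592 kJ

Bonds broken (reactants):
  C–H: 4 × 419 = 1676
  C=C: 1 × 602 = 602
  F–F: 1 × 159 = 159
  Σ(broken) = 2437 kJ
Bonds formed (products):
  C–C: 1 × 353 = 353
  C–F: 2 × 500 = 1000
  C–H: 4 × 419 = 1676
  Σ(formed) = 3029 kJ
ΔH = Σ(broken) − Σ(formed) = 2437 − 3029 = −592 kJ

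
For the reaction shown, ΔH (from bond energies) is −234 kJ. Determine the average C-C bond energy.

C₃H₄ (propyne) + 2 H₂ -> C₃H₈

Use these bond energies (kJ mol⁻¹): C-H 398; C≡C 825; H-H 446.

Let D be the C-C bond energy.
Σ(broken) = 1×825 + 1×D + 4×398 + 2×446 = 3309 + D
Σ(formed) = 2×D + 8×398 = 3184 + 2D
ΔH = Σ(broken) − Σ(formed) = (3309 + D) − (3184 + 2D) = +125 − D
Setting this equal to −234 kJ gives D = 359 kJ/mol.

D(C-C) ≈ 359 kJ/mol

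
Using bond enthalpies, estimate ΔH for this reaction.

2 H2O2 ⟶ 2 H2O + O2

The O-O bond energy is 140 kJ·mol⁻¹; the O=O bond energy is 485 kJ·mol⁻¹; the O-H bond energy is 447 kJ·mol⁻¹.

Bonds broken (reactants):
  O-H: 4 × 447 = 1788
  O-O: 2 × 140 = 280
  Σ(broken) = 2068 kJ
Bonds formed (products):
  O-H: 4 × 447 = 1788
  O=O: 1 × 485 = 485
  Σ(formed) = 2273 kJ
ΔH = Σ(broken) − Σ(formed) = 2068 − 2273 = −205 kJ

ΔH ≈ −205 kJ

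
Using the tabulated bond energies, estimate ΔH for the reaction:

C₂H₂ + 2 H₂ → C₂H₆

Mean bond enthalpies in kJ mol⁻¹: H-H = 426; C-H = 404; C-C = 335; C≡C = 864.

ΔH ≈ −235 kJ

Bonds broken (reactants):
  C≡C: 1 × 864 = 864
  C-H: 2 × 404 = 808
  H-H: 2 × 426 = 852
  Σ(broken) = 2524 kJ
Bonds formed (products):
  C-C: 1 × 335 = 335
  C-H: 6 × 404 = 2424
  Σ(formed) = 2759 kJ
ΔH = Σ(broken) − Σ(formed) = 2524 − 2759 = −235 kJ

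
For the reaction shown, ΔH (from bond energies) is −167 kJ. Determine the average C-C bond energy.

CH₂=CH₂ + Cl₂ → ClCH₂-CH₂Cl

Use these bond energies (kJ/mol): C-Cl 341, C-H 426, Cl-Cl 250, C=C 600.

Let D be the C-C bond energy.
Σ(broken) = 4×426 + 1×600 + 1×250 = 2554
Σ(formed) = 1×D + 2×341 + 4×426 = 2386 + D
ΔH = Σ(broken) − Σ(formed) = (2554) − (2386 + D) = +168 − D
Setting this equal to −167 kJ gives D = 335 kJ/mol.

D(C-C) ≈ 335 kJ/mol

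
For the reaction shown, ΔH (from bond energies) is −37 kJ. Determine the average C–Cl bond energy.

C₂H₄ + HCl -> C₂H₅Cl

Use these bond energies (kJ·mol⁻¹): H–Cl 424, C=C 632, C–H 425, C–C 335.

Let D be the C–Cl bond energy.
Σ(broken) = 4×425 + 1×632 + 1×424 = 2756
Σ(formed) = 1×335 + 1×D + 5×425 = 2460 + D
ΔH = Σ(broken) − Σ(formed) = (2756) − (2460 + D) = +296 − D
Setting this equal to −37 kJ gives D = 333 kJ/mol.

D(C–Cl) ≈ 333 kJ/mol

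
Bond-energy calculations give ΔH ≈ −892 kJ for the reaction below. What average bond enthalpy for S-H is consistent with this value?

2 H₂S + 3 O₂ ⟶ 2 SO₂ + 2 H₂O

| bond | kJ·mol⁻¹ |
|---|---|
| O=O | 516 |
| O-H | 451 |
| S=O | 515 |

D(S-H) ≈ 356 kJ/mol

Let D be the S-H bond energy.
Σ(broken) = 3×516 + 4×D = 1548 + 4D
Σ(formed) = 4×451 + 4×515 = 3864
ΔH = Σ(broken) − Σ(formed) = (1548 + 4D) − (3864) = −2316 + 4D
Setting this equal to −892 kJ gives 4D = 1424, so D = 356 kJ/mol.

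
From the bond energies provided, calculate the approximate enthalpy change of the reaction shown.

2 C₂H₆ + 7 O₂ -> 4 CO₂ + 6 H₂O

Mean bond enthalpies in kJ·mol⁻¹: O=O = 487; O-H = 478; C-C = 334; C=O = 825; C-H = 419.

ΔH ≈ −3231 kJ

Bonds broken (reactants):
  C-C: 2 × 334 = 668
  C-H: 12 × 419 = 5028
  O=O: 7 × 487 = 3409
  Σ(broken) = 9105 kJ
Bonds formed (products):
  C=O: 8 × 825 = 6600
  O-H: 12 × 478 = 5736
  Σ(formed) = 12336 kJ
ΔH = Σ(broken) − Σ(formed) = 9105 − 12336 = −3231 kJ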